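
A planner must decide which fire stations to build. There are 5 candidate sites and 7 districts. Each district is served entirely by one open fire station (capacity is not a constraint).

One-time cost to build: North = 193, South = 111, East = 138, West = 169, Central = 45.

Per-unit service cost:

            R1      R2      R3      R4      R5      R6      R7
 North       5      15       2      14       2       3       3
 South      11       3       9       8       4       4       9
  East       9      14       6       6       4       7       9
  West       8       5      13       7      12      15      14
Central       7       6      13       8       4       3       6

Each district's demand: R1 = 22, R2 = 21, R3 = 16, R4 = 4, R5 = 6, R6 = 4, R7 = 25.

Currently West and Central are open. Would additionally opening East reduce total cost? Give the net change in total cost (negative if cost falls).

Current service cost with {West, Central}: 681.
Adding East: each district re-picks its cheapest; new service cost 565, saving 116.
Extra fixed cost: 138. Net change = 138 − 116 = 22.
(Totals: 895 → 917.)

No — net change +22 (cost rises by 22).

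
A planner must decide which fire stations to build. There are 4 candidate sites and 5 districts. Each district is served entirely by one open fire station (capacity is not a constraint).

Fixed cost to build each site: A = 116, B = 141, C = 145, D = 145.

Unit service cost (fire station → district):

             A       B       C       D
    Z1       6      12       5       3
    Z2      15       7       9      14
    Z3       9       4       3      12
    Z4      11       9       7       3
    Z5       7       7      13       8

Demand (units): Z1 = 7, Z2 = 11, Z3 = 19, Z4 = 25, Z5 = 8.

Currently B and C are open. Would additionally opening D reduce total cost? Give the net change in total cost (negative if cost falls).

No — net change +31 (cost rises by 31).

Current service cost with {B, C}: 400.
Adding D: each district re-picks its cheapest; new service cost 286, saving 114.
Extra fixed cost: 145. Net change = 145 − 114 = 31.
(Totals: 686 → 717.)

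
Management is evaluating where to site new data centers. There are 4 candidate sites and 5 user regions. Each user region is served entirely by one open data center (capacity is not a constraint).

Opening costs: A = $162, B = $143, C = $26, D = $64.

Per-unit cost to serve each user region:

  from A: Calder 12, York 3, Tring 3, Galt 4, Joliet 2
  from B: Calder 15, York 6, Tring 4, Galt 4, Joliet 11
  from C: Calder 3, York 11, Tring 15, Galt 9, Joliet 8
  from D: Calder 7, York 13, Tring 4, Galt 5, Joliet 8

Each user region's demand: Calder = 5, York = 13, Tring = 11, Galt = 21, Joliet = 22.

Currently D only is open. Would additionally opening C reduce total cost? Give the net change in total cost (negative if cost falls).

Current service cost with {D}: 529.
Adding C: each user region re-picks its cheapest; new service cost 483, saving 46.
Extra fixed cost: 26. Net change = 26 − 46 = -20.
(Totals: 593 → 573.)

Yes — net change −20 (cost falls by 20).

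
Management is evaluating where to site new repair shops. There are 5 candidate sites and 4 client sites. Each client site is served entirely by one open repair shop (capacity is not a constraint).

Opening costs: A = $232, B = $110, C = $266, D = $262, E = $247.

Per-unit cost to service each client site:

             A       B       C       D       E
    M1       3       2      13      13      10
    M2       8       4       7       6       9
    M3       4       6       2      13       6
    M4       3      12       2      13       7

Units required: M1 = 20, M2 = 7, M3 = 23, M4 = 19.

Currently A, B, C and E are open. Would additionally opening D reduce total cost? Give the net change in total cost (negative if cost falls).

Current service cost with {A, B, C, E}: 152.
Adding D: each client site re-picks its cheapest; new service cost 152, saving 0.
Extra fixed cost: 262. Net change = 262 − 0 = 262.
(Totals: 1007 → 1269.)

No — net change +262 (cost rises by 262).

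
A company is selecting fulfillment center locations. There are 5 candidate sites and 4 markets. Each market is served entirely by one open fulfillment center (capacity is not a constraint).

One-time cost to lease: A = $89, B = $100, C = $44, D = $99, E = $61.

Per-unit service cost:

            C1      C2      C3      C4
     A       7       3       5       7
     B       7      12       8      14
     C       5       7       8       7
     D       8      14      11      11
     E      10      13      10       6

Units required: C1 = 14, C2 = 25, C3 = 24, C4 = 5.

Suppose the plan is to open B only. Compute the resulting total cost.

Total cost: 760

Each market is assigned to its cheapest site among the open ones.
{B}: C1→B 7·14=98, C2→B 12·25=300, C3→B 8·24=192, C4→B 14·5=70. Service 660; fixed 100; total 760.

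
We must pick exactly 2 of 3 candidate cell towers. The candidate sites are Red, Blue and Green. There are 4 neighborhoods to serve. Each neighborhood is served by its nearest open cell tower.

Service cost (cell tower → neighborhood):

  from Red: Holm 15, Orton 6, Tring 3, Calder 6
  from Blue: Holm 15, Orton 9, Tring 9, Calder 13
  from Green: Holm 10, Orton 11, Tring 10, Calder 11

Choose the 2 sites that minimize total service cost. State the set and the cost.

With exactly 2 open, each neighborhood uses its cheapest among the chosen.
{Red, Green}: Holm→Green 10, Orton→Red 6, Tring→Red 3, Calder→Red 6. Service cost 25.
{Red, Blue}: service cost 30
{Blue, Green}: service cost 39
Among all 3 size-2 choices, {Red, Green} is lowest.

Choose Red and Green; total service cost 25.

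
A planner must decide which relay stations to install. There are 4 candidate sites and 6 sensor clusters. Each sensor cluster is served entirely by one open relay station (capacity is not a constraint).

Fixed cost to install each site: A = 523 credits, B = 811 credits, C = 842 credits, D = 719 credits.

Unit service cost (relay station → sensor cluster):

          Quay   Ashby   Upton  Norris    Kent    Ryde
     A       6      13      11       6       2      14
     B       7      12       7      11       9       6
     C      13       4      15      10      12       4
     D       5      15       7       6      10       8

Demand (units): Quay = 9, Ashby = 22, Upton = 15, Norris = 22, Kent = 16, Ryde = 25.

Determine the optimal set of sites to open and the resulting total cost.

For any fixed open set, each sensor cluster goes to its cheapest open site; total = fixed + service.
{A}: Quay→A 6·9=54, Ashby→A 13·22=286, Upton→A 11·15=165, Norris→A 6·22=132, Kent→A 2·16=32, Ryde→A 14·25=350. Service 1019; fixed 523; total 1542.
{D}: service 972 + fixed 719 = 1691
{B}: service 968 + fixed 811 = 1779
{A, B, C, D}: service 502 + fixed 2895 = 3397
(All 15 nonempty subsets were checked; A only is lowest.)

Open A only; minimum total cost 1542.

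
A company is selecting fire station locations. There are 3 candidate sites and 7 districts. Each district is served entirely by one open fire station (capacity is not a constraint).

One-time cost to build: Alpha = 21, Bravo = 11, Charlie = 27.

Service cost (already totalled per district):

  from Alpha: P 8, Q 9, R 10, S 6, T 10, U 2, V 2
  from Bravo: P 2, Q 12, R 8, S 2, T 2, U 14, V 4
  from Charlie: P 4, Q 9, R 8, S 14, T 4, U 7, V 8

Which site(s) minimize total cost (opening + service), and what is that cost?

For any fixed open set, each district goes to its cheapest open site; total = fixed + service.
{Bravo}: P→Bravo 2, Q→Bravo 12, R→Bravo 8, S→Bravo 2, T→Bravo 2, U→Bravo 14, V→Bravo 4. Service 44; fixed 11; total 55.
{Alpha, Bravo}: service 27 + fixed 32 = 59
{Alpha}: P→Alpha 8, Q→Alpha 9, R→Alpha 10, S→Alpha 6, T→Alpha 10, U→Alpha 2, V→Alpha 2. Service 47; fixed 21; total 68.
{Alpha, Bravo, Charlie}: P→Bravo 2, Q→Alpha 9, R→Bravo 8, S→Bravo 2, T→Bravo 2, U→Alpha 2, V→Alpha 2. Service 27; fixed 59; total 86.
No other subset beats 55.

Open Bravo only; minimum total cost 55.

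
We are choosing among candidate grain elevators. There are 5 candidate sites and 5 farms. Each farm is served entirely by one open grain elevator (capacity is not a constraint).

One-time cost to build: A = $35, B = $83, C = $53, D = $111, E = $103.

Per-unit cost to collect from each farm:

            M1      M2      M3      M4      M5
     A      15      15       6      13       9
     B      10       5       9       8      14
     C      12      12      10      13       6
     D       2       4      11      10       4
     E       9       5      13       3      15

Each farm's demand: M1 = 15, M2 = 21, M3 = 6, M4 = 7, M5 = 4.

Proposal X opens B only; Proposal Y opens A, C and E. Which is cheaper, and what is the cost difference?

Proposal X is cheaper by 8.

Proposal X: {B}: M1→B 10·15=150, M2→B 5·21=105, M3→B 9·6=54, M4→B 8·7=56, M5→B 14·4=56. Service 421; fixed 83; total 504.
Proposal Y: {A, C, E}: M1→E 9·15=135, M2→E 5·21=105, M3→A 6·6=36, M4→E 3·7=21, M5→C 6·4=24. Service 321; fixed 191; total 512.
Difference: |504 − 512| = 8.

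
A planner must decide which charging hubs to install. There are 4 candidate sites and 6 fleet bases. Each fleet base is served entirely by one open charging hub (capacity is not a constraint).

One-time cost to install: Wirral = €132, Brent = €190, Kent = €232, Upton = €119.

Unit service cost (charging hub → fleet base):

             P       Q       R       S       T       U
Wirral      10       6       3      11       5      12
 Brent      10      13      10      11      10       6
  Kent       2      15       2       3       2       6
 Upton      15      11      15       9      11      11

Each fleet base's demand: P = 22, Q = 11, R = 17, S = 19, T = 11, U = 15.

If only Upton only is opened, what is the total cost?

Each fleet base is assigned to its cheapest site among the open ones.
{Upton}: P→Upton 15·22=330, Q→Upton 11·11=121, R→Upton 15·17=255, S→Upton 9·19=171, T→Upton 11·11=121, U→Upton 11·15=165. Service 1163; fixed 119; total 1282.

Total cost: 1282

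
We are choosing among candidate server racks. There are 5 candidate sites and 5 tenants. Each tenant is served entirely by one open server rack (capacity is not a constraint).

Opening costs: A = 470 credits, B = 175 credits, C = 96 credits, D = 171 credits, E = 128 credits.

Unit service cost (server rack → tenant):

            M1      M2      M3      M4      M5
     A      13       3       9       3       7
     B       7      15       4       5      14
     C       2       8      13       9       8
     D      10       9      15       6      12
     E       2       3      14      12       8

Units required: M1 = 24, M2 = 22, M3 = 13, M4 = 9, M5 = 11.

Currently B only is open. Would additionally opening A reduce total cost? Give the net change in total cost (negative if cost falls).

Current service cost with {B}: 749.
Adding A: each tenant re-picks its cheapest; new service cost 390, saving 359.
Extra fixed cost: 470. Net change = 470 − 359 = 111.
(Totals: 924 → 1035.)

No — net change +111 (cost rises by 111).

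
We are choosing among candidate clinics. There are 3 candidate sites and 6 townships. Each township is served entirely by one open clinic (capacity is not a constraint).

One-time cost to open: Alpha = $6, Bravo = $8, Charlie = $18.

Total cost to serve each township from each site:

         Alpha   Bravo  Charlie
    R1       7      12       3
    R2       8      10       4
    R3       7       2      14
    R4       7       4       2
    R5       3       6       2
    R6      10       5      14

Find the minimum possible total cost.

Minimum total cost: 43

For any fixed open set, each township goes to its cheapest open site; total = fixed + service.
{Alpha, Bravo}: R1→Alpha 7, R2→Alpha 8, R3→Bravo 2, R4→Bravo 4, R5→Alpha 3, R6→Bravo 5. Service 29; fixed 14; total 43.
{Bravo, Charlie}: R1→Charlie 3, R2→Charlie 4, R3→Bravo 2, R4→Charlie 2, R5→Charlie 2, R6→Bravo 5. Service 18; fixed 26; total 44.
{Bravo}: R1→Bravo 12, R2→Bravo 10, R3→Bravo 2, R4→Bravo 4, R5→Bravo 6, R6→Bravo 5. Service 39; fixed 8; total 47.
{Alpha, Bravo, Charlie}: service 18 + fixed 32 = 50
No other subset beats 43.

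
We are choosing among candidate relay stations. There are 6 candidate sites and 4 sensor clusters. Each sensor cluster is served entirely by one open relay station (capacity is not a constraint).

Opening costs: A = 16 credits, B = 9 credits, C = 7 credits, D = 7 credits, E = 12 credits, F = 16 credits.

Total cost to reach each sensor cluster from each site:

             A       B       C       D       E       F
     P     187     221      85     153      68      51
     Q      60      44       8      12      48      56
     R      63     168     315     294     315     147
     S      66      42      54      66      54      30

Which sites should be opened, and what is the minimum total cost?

For any fixed open set, each sensor cluster goes to its cheapest open site; total = fixed + service.
{A, C, F}: P→F 51, Q→C 8, R→A 63, S→F 30. Service 152; fixed 39; total 191.
{A, D, F}: P→F 51, Q→D 12, R→A 63, S→F 30. Service 156; fixed 39; total 195.
{A, C, D, F}: P→F 51, Q→C 8, R→A 63, S→F 30. Service 152; fixed 46; total 198.
{A, B, C, D, E, F}: service 152 + fixed 67 = 219
No other subset beats 191.

Open A, C and F; minimum total cost 191.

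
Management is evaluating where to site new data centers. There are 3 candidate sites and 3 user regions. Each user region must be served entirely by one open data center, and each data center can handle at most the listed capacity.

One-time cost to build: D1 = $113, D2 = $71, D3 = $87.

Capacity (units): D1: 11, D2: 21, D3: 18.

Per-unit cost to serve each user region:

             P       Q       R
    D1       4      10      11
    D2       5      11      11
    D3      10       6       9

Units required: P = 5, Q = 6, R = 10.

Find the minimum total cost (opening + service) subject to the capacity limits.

Minimum total cost: 272

Open {D2}: P→D2 5·5=25, Q→D2 11·6=66, R→D2 11·10=110.
Loads: D2 carries 21/21. Service 201; fixed 71; total 272.
Next best feasible plan costs 309.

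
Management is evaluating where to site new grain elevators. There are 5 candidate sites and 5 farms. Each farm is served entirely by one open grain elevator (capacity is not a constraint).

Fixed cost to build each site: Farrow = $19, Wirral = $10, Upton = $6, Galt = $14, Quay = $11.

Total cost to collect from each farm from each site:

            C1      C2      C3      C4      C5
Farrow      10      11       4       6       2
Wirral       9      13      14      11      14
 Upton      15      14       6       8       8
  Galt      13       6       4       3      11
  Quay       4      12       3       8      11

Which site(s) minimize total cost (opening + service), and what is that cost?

Open Quay only; minimum total cost 49.

For any fixed open set, each farm goes to its cheapest open site; total = fixed + service.
{Quay}: C1→Quay 4, C2→Quay 12, C3→Quay 3, C4→Quay 8, C5→Quay 11. Service 38; fixed 11; total 49.
{Galt}: service 37 + fixed 14 = 51
{Farrow}: service 33 + fixed 19 = 52
{Farrow, Wirral, Upton, Galt, Quay}: C1→Quay 4, C2→Galt 6, C3→Quay 3, C4→Galt 3, C5→Farrow 2. Service 18; fixed 60; total 78.
No other subset beats 49.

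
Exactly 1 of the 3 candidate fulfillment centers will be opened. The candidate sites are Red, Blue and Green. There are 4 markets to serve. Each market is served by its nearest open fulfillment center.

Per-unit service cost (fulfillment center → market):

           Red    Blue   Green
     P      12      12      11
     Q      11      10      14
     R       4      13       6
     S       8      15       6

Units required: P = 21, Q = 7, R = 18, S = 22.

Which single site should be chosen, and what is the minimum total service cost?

Choose Green only; total service cost 569.

With exactly 1 open, each market uses its cheapest among the chosen.
{Green}: P→Green 11·21=231, Q→Green 14·7=98, R→Green 6·18=108, S→Green 6·22=132. Service cost 569.
{Red}: service cost 577
{Blue}: service cost 886
Among all 3 size-1 choices, {Green} is lowest.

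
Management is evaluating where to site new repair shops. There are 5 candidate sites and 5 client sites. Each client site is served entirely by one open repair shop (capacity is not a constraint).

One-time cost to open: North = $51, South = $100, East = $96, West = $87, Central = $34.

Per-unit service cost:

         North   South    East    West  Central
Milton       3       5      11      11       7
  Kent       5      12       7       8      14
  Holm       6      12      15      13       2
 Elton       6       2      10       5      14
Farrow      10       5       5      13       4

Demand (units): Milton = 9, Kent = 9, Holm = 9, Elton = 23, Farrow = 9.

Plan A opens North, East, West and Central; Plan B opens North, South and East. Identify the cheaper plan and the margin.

Plan B is cheaper by 45.

Plan A: {North, East, West, Central}: Milton→North 3·9=27, Kent→North 5·9=45, Holm→Central 2·9=18, Elton→West 5·23=115, Farrow→Central 4·9=36. Service 241; fixed 268; total 509.
Plan B: {North, South, East}: Milton→North 3·9=27, Kent→North 5·9=45, Holm→North 6·9=54, Elton→South 2·23=46, Farrow→South 5·9=45. Service 217; fixed 247; total 464.
Difference: |509 − 464| = 45.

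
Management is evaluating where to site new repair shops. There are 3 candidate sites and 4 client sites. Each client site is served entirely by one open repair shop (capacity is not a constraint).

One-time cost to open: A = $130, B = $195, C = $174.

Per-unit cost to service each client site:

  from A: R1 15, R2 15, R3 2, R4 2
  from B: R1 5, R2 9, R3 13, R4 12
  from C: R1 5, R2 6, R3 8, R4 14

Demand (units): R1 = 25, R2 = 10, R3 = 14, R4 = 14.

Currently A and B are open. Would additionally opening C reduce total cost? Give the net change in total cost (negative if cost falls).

No — net change +144 (cost rises by 144).

Current service cost with {A, B}: 271.
Adding C: each client site re-picks its cheapest; new service cost 241, saving 30.
Extra fixed cost: 174. Net change = 174 − 30 = 144.
(Totals: 596 → 740.)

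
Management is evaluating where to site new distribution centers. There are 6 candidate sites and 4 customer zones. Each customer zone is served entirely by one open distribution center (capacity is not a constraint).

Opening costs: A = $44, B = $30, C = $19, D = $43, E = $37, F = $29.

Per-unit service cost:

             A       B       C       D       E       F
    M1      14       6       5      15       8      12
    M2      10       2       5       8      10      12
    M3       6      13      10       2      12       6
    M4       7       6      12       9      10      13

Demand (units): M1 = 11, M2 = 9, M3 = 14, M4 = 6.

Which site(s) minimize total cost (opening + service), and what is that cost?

Open B and D; minimum total cost 221.

For any fixed open set, each customer zone goes to its cheapest open site; total = fixed + service.
{B, D}: M1→B 6·11=66, M2→B 2·9=18, M3→D 2·14=28, M4→B 6·6=36. Service 148; fixed 73; total 221.
{B, C, D}: service 137 + fixed 92 = 229
{C, D}: service 182 + fixed 62 = 244
{A, B, C, D, E, F}: M1→C 5·11=55, M2→B 2·9=18, M3→D 2·14=28, M4→B 6·6=36. Service 137; fixed 202; total 339.
No other subset beats 221.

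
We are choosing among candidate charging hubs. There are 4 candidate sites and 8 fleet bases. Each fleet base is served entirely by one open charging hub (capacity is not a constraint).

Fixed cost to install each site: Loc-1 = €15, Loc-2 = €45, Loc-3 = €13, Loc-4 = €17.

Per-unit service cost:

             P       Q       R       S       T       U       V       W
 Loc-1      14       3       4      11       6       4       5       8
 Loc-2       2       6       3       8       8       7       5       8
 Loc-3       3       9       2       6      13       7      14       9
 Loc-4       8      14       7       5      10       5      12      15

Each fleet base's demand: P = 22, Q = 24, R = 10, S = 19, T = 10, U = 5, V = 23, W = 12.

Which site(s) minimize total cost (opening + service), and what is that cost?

For any fixed open set, each fleet base goes to its cheapest open site; total = fixed + service.
{Loc-1, Loc-3, Loc-4}: P→Loc-3 3·22=66, Q→Loc-1 3·24=72, R→Loc-3 2·10=20, S→Loc-4 5·19=95, T→Loc-1 6·10=60, U→Loc-1 4·5=20, V→Loc-1 5·23=115, W→Loc-1 8·12=96. Service 544; fixed 45; total 589.
{Loc-1, Loc-3}: service 563 + fixed 28 = 591
{Loc-1, Loc-2, Loc-4}: P→Loc-2 2·22=44, Q→Loc-1 3·24=72, R→Loc-2 3·10=30, S→Loc-4 5·19=95, T→Loc-1 6·10=60, U→Loc-1 4·5=20, V→Loc-1 5·23=115, W→Loc-1 8·12=96. Service 532; fixed 77; total 609.
{Loc-1, Loc-2, Loc-3, Loc-4}: P→Loc-2 2·22=44, Q→Loc-1 3·24=72, R→Loc-3 2·10=20, S→Loc-4 5·19=95, T→Loc-1 6·10=60, U→Loc-1 4·5=20, V→Loc-1 5·23=115, W→Loc-1 8·12=96. Service 522; fixed 90; total 612.
No other subset beats 589.

Open Loc-1, Loc-3 and Loc-4; minimum total cost 589.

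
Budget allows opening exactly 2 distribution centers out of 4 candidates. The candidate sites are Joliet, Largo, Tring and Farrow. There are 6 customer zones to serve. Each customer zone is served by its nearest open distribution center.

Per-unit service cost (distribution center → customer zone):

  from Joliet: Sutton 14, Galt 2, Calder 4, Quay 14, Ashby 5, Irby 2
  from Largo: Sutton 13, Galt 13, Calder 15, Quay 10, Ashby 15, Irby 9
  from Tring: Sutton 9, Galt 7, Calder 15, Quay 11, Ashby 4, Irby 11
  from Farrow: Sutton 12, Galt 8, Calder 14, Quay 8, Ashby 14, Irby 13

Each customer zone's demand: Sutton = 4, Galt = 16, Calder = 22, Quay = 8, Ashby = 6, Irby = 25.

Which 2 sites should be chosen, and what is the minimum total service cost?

Choose Joliet and Farrow; total service cost 312.

With exactly 2 open, each customer zone uses its cheapest among the chosen.
{Joliet, Farrow}: Sutton→Farrow 12·4=48, Galt→Joliet 2·16=32, Calder→Joliet 4·22=88, Quay→Farrow 8·8=64, Ashby→Joliet 5·6=30, Irby→Joliet 2·25=50. Service cost 312.
{Joliet, Tring}: service cost 318
{Joliet, Largo}: service cost 332
Among all 6 size-2 choices, {Joliet, Farrow} is lowest.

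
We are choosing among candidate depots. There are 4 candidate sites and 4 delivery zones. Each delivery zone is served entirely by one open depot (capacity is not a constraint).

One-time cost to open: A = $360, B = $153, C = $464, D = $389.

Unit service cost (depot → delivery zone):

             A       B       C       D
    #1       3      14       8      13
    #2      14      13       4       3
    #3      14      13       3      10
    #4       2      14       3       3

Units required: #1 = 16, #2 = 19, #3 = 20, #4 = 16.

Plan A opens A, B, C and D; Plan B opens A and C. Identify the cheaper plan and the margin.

Plan B is cheaper by 523.

Plan A: {A, B, C, D}: #1→A 3·16=48, #2→D 3·19=57, #3→C 3·20=60, #4→A 2·16=32. Service 197; fixed 1366; total 1563.
Plan B: {A, C}: #1→A 3·16=48, #2→C 4·19=76, #3→C 3·20=60, #4→A 2·16=32. Service 216; fixed 824; total 1040.
Difference: |1563 − 1040| = 523.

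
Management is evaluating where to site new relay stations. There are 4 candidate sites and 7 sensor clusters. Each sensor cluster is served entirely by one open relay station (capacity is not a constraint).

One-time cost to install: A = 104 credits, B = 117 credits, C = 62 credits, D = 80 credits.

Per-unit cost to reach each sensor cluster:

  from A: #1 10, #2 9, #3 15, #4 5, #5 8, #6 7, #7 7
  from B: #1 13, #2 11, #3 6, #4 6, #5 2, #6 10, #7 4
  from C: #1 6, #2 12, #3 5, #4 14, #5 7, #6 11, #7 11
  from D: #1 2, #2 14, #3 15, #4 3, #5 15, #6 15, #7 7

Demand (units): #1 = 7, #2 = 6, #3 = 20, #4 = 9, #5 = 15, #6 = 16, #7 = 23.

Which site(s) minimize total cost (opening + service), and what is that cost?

Open B and D; minimum total cost 706.

For any fixed open set, each sensor cluster goes to its cheapest open site; total = fixed + service.
{B, D}: #1→D 2·7=14, #2→B 11·6=66, #3→B 6·20=120, #4→D 3·9=27, #5→B 2·15=30, #6→B 10·16=160, #7→B 4·23=92. Service 509; fixed 197; total 706.
{B, C}: #1→C 6·7=42, #2→B 11·6=66, #3→C 5·20=100, #4→B 6·9=54, #5→B 2·15=30, #6→B 10·16=160, #7→B 4·23=92. Service 544; fixed 179; total 723.
{B}: #1→B 13·7=91, #2→B 11·6=66, #3→B 6·20=120, #4→B 6·9=54, #5→B 2·15=30, #6→B 10·16=160, #7→B 4·23=92. Service 613; fixed 117; total 730.
{A, B, C, D}: #1→D 2·7=14, #2→A 9·6=54, #3→C 5·20=100, #4→D 3·9=27, #5→B 2·15=30, #6→A 7·16=112, #7→B 4·23=92. Service 429; fixed 363; total 792.
No other subset beats 706.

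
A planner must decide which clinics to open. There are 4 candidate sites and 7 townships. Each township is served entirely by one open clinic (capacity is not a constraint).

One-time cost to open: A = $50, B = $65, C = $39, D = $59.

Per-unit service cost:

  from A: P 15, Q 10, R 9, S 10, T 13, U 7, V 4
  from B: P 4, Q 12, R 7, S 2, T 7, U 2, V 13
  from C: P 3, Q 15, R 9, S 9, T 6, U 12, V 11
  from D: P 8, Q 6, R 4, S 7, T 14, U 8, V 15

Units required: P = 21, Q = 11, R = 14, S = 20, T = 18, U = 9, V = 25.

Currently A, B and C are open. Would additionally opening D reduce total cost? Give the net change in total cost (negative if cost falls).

Yes — net change −27 (cost falls by 27).

Current service cost with {A, B, C}: 537.
Adding D: each township re-picks its cheapest; new service cost 451, saving 86.
Extra fixed cost: 59. Net change = 59 − 86 = -27.
(Totals: 691 → 664.)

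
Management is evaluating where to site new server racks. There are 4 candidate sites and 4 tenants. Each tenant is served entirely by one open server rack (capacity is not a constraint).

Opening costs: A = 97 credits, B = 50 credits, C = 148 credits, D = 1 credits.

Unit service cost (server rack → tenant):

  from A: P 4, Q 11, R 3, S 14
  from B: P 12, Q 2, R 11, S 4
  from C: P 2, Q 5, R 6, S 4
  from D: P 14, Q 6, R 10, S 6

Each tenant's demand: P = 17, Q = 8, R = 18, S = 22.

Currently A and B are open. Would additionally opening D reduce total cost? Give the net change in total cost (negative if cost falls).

No — net change +1 (cost rises by 1).

Current service cost with {A, B}: 226.
Adding D: each tenant re-picks its cheapest; new service cost 226, saving 0.
Extra fixed cost: 1. Net change = 1 − 0 = 1.
(Totals: 373 → 374.)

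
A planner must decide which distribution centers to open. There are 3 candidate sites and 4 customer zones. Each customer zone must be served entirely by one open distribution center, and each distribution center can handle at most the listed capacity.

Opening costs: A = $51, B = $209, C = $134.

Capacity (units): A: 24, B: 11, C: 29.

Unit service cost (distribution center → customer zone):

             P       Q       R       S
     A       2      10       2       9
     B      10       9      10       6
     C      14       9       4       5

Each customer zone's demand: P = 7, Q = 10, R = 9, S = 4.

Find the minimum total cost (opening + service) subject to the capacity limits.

Open {A, C}: P→A 2·7=14, Q→C 9·10=90, R→A 2·9=18, S→C 5·4=20.
Loads: A carries 16/24, C carries 14/29. Service 142; fixed 185; total 327.
Next best feasible plan costs 343.

Minimum total cost: 327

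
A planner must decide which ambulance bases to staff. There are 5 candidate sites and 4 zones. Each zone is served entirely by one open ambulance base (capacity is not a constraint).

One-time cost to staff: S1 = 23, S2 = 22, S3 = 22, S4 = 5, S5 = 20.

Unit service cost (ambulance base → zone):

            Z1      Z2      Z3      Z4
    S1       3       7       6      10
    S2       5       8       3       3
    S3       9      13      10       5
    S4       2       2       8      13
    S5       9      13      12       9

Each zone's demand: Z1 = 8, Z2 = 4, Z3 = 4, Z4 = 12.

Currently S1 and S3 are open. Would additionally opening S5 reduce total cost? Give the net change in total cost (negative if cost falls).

No — net change +20 (cost rises by 20).

Current service cost with {S1, S3}: 136.
Adding S5: each zone re-picks its cheapest; new service cost 136, saving 0.
Extra fixed cost: 20. Net change = 20 − 0 = 20.
(Totals: 181 → 201.)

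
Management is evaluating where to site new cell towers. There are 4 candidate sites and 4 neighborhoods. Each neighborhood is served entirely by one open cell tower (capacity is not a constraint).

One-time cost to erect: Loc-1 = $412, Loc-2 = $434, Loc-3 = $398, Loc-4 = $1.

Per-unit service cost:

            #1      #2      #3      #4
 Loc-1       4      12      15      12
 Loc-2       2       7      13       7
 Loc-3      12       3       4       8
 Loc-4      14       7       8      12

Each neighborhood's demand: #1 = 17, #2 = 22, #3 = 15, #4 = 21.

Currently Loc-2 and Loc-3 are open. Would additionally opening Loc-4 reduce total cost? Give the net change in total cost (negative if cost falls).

Current service cost with {Loc-2, Loc-3}: 307.
Adding Loc-4: each neighborhood re-picks its cheapest; new service cost 307, saving 0.
Extra fixed cost: 1. Net change = 1 − 0 = 1.
(Totals: 1139 → 1140.)

No — net change +1 (cost rises by 1).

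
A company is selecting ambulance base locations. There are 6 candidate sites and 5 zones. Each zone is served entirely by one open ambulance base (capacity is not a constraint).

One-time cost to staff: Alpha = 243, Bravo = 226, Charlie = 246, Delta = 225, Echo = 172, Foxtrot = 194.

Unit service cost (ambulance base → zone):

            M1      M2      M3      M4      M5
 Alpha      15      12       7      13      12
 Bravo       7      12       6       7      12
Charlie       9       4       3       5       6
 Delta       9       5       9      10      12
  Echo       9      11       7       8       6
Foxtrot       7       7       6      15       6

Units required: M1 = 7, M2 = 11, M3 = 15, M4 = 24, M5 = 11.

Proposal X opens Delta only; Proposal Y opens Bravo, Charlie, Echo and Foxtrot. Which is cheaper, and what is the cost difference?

Proposal X: {Delta}: M1→Delta 9·7=63, M2→Delta 5·11=55, M3→Delta 9·15=135, M4→Delta 10·24=240, M5→Delta 12·11=132. Service 625; fixed 225; total 850.
Proposal Y: {Bravo, Charlie, Echo, Foxtrot}: M1→Bravo 7·7=49, M2→Charlie 4·11=44, M3→Charlie 3·15=45, M4→Charlie 5·24=120, M5→Charlie 6·11=66. Service 324; fixed 838; total 1162.
Difference: |850 − 1162| = 312.

Proposal X is cheaper by 312.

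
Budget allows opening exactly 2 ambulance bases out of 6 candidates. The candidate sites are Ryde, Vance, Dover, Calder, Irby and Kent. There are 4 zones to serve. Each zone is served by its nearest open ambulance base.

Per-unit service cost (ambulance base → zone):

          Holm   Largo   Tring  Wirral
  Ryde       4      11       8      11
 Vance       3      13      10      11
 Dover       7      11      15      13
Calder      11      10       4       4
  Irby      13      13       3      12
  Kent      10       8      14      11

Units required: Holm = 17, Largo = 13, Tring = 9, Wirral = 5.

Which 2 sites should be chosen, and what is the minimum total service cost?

With exactly 2 open, each zone uses its cheapest among the chosen.
{Vance, Calder}: Holm→Vance 3·17=51, Largo→Calder 10·13=130, Tring→Calder 4·9=36, Wirral→Calder 4·5=20. Service cost 237.
{Ryde, Calder}: service cost 254
{Ryde, Irby}: service cost 293
Among all 15 size-2 choices, {Vance, Calder} is lowest.

Choose Vance and Calder; total service cost 237.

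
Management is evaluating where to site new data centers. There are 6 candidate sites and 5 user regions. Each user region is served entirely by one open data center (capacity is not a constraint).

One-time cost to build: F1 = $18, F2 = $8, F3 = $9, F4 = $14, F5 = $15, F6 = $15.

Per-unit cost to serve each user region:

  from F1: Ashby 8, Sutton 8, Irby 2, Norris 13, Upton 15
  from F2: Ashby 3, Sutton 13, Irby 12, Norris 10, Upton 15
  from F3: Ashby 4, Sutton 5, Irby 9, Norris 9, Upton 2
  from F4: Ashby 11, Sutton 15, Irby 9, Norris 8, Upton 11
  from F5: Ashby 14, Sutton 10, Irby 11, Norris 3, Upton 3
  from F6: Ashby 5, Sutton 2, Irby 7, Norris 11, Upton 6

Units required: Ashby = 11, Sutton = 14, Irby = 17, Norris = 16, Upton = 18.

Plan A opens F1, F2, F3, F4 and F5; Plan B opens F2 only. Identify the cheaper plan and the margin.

Plan A: {F1, F2, F3, F4, F5}: Ashby→F2 3·11=33, Sutton→F3 5·14=70, Irby→F1 2·17=34, Norris→F5 3·16=48, Upton→F3 2·18=36. Service 221; fixed 64; total 285.
Plan B: {F2}: Ashby→F2 3·11=33, Sutton→F2 13·14=182, Irby→F2 12·17=204, Norris→F2 10·16=160, Upton→F2 15·18=270. Service 849; fixed 8; total 857.
Difference: |285 − 857| = 572.

Plan A is cheaper by 572.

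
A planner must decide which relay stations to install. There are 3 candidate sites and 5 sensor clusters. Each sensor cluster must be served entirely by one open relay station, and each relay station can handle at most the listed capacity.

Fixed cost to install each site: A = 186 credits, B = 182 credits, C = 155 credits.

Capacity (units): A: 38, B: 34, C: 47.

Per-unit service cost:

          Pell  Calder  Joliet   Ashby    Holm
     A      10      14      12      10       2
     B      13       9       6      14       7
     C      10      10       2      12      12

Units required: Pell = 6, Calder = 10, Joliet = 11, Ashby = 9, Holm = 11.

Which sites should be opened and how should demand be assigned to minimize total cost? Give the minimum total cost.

Minimum total cost: 577

Open {C}: Pell→C 10·6=60, Calder→C 10·10=100, Joliet→C 2·11=22, Ashby→C 12·9=108, Holm→C 12·11=132.
Loads: C carries 47/47. Service 422; fixed 155; total 577.
Next best feasible plan costs 635.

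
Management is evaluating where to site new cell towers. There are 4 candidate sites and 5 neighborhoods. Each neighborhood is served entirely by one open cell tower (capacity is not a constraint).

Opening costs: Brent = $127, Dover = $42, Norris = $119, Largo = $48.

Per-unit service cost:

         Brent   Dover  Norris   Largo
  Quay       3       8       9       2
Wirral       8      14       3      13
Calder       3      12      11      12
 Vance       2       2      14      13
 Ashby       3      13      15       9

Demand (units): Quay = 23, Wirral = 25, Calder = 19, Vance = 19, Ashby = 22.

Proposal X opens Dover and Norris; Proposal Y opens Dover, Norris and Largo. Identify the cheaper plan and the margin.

Proposal Y is cheaper by 178.

Proposal X: {Dover, Norris}: Quay→Dover 8·23=184, Wirral→Norris 3·25=75, Calder→Norris 11·19=209, Vance→Dover 2·19=38, Ashby→Dover 13·22=286. Service 792; fixed 161; total 953.
Proposal Y: {Dover, Norris, Largo}: Quay→Largo 2·23=46, Wirral→Norris 3·25=75, Calder→Norris 11·19=209, Vance→Dover 2·19=38, Ashby→Largo 9·22=198. Service 566; fixed 209; total 775.
Difference: |953 − 775| = 178.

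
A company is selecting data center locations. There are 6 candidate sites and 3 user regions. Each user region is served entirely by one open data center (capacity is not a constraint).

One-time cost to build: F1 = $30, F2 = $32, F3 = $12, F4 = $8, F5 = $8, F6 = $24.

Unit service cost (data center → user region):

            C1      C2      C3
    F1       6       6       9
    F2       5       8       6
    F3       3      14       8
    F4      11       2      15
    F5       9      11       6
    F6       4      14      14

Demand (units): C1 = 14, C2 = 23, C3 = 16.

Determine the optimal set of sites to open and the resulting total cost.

For any fixed open set, each user region goes to its cheapest open site; total = fixed + service.
{F3, F4, F5}: C1→F3 3·14=42, C2→F4 2·23=46, C3→F5 6·16=96. Service 184; fixed 28; total 212.
{F2, F3, F4}: service 184 + fixed 52 = 236
{F3, F4}: C1→F3 3·14=42, C2→F4 2·23=46, C3→F3 8·16=128. Service 216; fixed 20; total 236.
{F1, F2, F3, F4, F5, F6}: C1→F3 3·14=42, C2→F4 2·23=46, C3→F2 6·16=96. Service 184; fixed 114; total 298.
No other subset beats 212.

Open F3, F4 and F5; minimum total cost 212.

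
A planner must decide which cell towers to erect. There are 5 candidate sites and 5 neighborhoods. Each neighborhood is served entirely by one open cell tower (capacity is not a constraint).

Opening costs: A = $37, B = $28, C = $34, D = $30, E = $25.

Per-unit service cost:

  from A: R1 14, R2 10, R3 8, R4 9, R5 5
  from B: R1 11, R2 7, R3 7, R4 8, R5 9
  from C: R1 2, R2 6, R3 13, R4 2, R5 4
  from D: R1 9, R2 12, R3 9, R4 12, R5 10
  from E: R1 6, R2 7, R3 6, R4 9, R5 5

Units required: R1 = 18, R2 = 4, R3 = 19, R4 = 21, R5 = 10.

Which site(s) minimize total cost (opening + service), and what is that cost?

Open C and E; minimum total cost 315.

For any fixed open set, each neighborhood goes to its cheapest open site; total = fixed + service.
{C, E}: R1→C 2·18=36, R2→C 6·4=24, R3→E 6·19=114, R4→C 2·21=42, R5→C 4·10=40. Service 256; fixed 59; total 315.
{B, C}: service 275 + fixed 62 = 337
{B, C, E}: R1→C 2·18=36, R2→C 6·4=24, R3→E 6·19=114, R4→C 2·21=42, R5→C 4·10=40. Service 256; fixed 87; total 343.
{A, B, C, D, E}: service 256 + fixed 154 = 410
No other subset beats 315.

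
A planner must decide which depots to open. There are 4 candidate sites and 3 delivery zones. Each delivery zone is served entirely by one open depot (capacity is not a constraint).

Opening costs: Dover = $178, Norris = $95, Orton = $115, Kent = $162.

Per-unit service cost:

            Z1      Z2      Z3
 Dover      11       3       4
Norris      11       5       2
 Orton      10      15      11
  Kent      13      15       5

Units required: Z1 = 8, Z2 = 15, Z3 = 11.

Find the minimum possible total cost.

Minimum total cost: 280

For any fixed open set, each delivery zone goes to its cheapest open site; total = fixed + service.
{Norris}: Z1→Norris 11·8=88, Z2→Norris 5·15=75, Z3→Norris 2·11=22. Service 185; fixed 95; total 280.
{Dover}: service 177 + fixed 178 = 355
{Norris, Orton}: service 177 + fixed 210 = 387
{Dover, Norris, Orton, Kent}: service 147 + fixed 550 = 697
No other subset beats 280.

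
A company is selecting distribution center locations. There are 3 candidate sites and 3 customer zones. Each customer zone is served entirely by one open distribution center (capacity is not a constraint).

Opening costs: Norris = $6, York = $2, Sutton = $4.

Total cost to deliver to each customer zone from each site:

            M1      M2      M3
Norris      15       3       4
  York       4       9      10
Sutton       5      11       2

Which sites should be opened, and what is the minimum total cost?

Open Norris and York; minimum total cost 19.

For any fixed open set, each customer zone goes to its cheapest open site; total = fixed + service.
{Norris, York}: M1→York 4, M2→Norris 3, M3→Norris 4. Service 11; fixed 8; total 19.
{Norris, Sutton}: service 10 + fixed 10 = 20
{Norris, York, Sutton}: M1→York 4, M2→Norris 3, M3→Sutton 2. Service 9; fixed 12; total 21.
{York}: service 23 + fixed 2 = 25
No other subset beats 19.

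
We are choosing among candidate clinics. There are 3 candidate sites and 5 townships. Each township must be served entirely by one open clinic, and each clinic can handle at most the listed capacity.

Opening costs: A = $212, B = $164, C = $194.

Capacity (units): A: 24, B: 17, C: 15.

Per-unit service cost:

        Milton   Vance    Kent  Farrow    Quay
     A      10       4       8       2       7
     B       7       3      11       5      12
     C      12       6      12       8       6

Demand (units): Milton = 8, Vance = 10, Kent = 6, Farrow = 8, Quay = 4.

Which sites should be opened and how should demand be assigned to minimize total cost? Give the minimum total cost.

Minimum total cost: 582

Open {A, B}: Milton→B 7·8=56, Vance→A 4·10=40, Kent→B 11·6=66, Farrow→A 2·8=16, Quay→A 7·4=28.
Loads: A carries 22/24, B carries 14/17. Service 206; fixed 376; total 582.
Next best feasible plan costs 584.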